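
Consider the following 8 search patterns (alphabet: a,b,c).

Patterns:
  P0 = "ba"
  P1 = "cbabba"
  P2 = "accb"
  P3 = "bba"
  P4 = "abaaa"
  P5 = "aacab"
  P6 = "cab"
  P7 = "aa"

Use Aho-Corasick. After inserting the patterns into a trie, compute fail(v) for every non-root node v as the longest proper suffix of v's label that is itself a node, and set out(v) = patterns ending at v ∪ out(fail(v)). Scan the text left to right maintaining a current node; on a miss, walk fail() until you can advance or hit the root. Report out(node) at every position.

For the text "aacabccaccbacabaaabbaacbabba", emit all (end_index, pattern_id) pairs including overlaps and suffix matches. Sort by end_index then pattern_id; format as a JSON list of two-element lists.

Build automaton:
Trie (insert patterns):
  0='ε' goto a→9 b→1 c→3
  1='b' goto a→2 b→13
  2='ba' goto ·  [P0 ends]
  3='c' goto a→23 b→4
  4='cb' goto a→5
  5='cba' goto b→6
  6='cbab' goto b→7
  7='cbabb' goto a→8
  8='cbabba' goto ·  [P1 ends]
  9='a' goto a→19 b→15 c→10
  10='ac' goto c→11
  11='acc' goto b→12
  12='accb' goto ·  [P2 ends]
  13='bb' goto a→14
  14='bba' goto ·  [P3 ends]
  15='ab' goto a→16
  16='aba' goto a→17
  17='abaa' goto a→18
  18='abaaa' goto ·  [P4 ends]
  19='aa' goto c→20  [P7 ends]
  20='aac' goto a→21
  21='aaca' goto b→22
  22='aacab' goto ·  [P5 ends]
  23='ca' goto b→24
  24='cab' goto ·  [P6 ends]

Failure links (BFS by depth):
  fail(1) 'b': from fail(0)=0 chase 'b': 0 ⇒ 0;  out=∅∪out(0)=∅
  fail(3) 'c': from fail(0)=0 chase 'c': 0 ⇒ 0;  out=∅∪out(0)=∅
  fail(9) 'a': from fail(0)=0 chase 'a': 0 ⇒ 0;  out=∅∪out(0)=∅
  fail(2) 'ba': from fail(1)=0 chase 'a': 0 ⇒ 9;  out={0}∪out(9)={0}
  fail(4) 'cb': from fail(3)=0 chase 'b': 0 ⇒ 1;  out=∅∪out(1)=∅
  fail(10) 'ac': from fail(9)=0 chase 'c': 0 ⇒ 3;  out=∅∪out(3)=∅
  fail(13) 'bb': from fail(1)=0 chase 'b': 0 ⇒ 1;  out=∅∪out(1)=∅
  fail(15) 'ab': from fail(9)=0 chase 'b': 0 ⇒ 1;  out=∅∪out(1)=∅
  fail(19) 'aa': from fail(9)=0 chase 'a': 0 ⇒ 9;  out={7}∪out(9)={7}
  fail(23) 'ca': from fail(3)=0 chase 'a': 0 ⇒ 9;  out=∅∪out(9)=∅
  fail(5) 'cba': from fail(4)=1 chase 'a': 1 ⇒ 2;  out=∅∪out(2)={0}
  fail(11) 'acc': from fail(10)=3 chase 'c': 3→0 ⇒ 3;  out=∅∪out(3)=∅
  fail(14) 'bba': from fail(13)=1 chase 'a': 1 ⇒ 2;  out={3}∪out(2)={0,3}
  fail(16) 'aba': from fail(15)=1 chase 'a': 1 ⇒ 2;  out=∅∪out(2)={0}
  fail(20) 'aac': from fail(19)=9 chase 'c': 9 ⇒ 10;  out=∅∪out(10)=∅
  fail(24) 'cab': from fail(23)=9 chase 'b': 9 ⇒ 15;  out={6}∪out(15)={6}
  fail(6) 'cbab': from fail(5)=2 chase 'b': 2→9 ⇒ 15;  out=∅∪out(15)=∅
  fail(12) 'accb': from fail(11)=3 chase 'b': 3 ⇒ 4;  out={2}∪out(4)={2}
  fail(17) 'abaa': from fail(16)=2 chase 'a': 2→9 ⇒ 19;  out=∅∪out(19)={7}
  fail(21) 'aaca': from fail(20)=10 chase 'a': 10→3 ⇒ 23;  out=∅∪out(23)=∅
  fail(7) 'cbabb': from fail(6)=15 chase 'b': 15→1 ⇒ 13;  out=∅∪out(13)=∅
  fail(18) 'abaaa': from fail(17)=19 chase 'a': 19→9 ⇒ 19;  out={4}∪out(19)={4,7}
  fail(22) 'aacab': from fail(21)=23 chase 'b': 23 ⇒ 24;  out={5}∪out(24)={5,6}
  fail(8) 'cbabba': from fail(7)=13 chase 'a': 13 ⇒ 14;  out={1}∪out(14)={0,1,3}

Scan:
pos 0 'a': at 9
pos 1 'a': at 19  ** P7@[0:1]
pos 2 'c': at 20
pos 3 'a': at 21
pos 4 'b': at 22  ** P5@[0:4],P6@[2:4]
pos 5 'c': at 3 (via fail)
pos 6 'c': at 3 (via fail)
pos 7 'a': at 23
pos 8 'c': at 10 (via fail)
pos 9 'c': at 11
pos 10 'b': at 12  ** P2@[7:10]
pos 11 'a': at 5 (via fail)  ** P0@[10:11]
pos 12 'c': at 10 (via fail)
pos 13 'a': at 23 (via fail)
pos 14 'b': at 24  ** P6@[12:14]
pos 15 'a': at 16 (via fail)  ** P0@[14:15]
pos 16 'a': at 17  ** P7@[15:16]
pos 17 'a': at 18  ** P4@[13:17],P7@[16:17]
pos 18 'b': at 15 (via fail)
pos 19 'b': at 13 (via fail)
pos 20 'a': at 14  ** P0@[19:20],P3@[18:20]
pos 21 'a': at 19 (via fail)  ** P7@[20:21]
pos 22 'c': at 20
pos 23 'b': at 4 (via fail)
pos 24 'a': at 5  ** P0@[23:24]
pos 25 'b': at 6
pos 26 'b': at 7
pos 27 'a': at 8  ** P0@[26:27],P1@[22:27],P3@[25:27]

Matches: [[1,7],[4,5],[4,6],[10,2],[11,0],[14,6],[15,0],[16,7],[17,4],[17,7],[20,0],[20,3],[21,7],[24,0],[27,0],[27,1],[27,3]]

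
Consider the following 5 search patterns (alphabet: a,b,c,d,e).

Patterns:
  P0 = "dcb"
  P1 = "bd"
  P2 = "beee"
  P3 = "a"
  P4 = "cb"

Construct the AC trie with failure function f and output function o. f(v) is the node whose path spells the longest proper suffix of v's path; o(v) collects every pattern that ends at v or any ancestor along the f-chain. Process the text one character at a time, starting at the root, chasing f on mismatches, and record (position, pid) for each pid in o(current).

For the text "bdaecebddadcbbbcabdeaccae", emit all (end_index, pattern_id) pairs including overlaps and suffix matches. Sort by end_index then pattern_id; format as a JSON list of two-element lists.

Build:
Trie (insert patterns):
  n0 'ε': a→9 b→4 c→10 d→1
  n1 'd': c→2
  n2 'dc': b→3
  n3 'dcb': ·  [P0 ends]
  n4 'b': d→5 e→6
  n5 'bd': ·  [P1 ends]
  n6 'be': e→7
  n7 'bee': e→8
  n8 'beee': ·  [P2 ends]
  n9 'a': ·  [P3 ends]
  n10 'c': b→11
  n11 'cb': ·  [P4 ends]

Failure links (BFS by depth):
  fail(1) 'd': from fail(0)=0 chase 'd': 0 ⇒ 0;  out=∅∪out(0)=∅
  fail(4) 'b': from fail(0)=0 chase 'b': 0 ⇒ 0;  out=∅∪out(0)=∅
  fail(9) 'a': from fail(0)=0 chase 'a': 0 ⇒ 0;  out={3}∪out(0)={3}
  fail(10) 'c': from fail(0)=0 chase 'c': 0 ⇒ 0;  out=∅∪out(0)=∅
  fail(2) 'dc': from fail(1)=0 chase 'c': 0 ⇒ 10;  out=∅∪out(10)=∅
  fail(5) 'bd': from fail(4)=0 chase 'd': 0 ⇒ 1;  out={1}∪out(1)={1}
  fail(6) 'be': from fail(4)=0 chase 'e': 0 ⇒ 0;  out=∅∪out(0)=∅
  fail(11) 'cb': from fail(10)=0 chase 'b': 0 ⇒ 4;  out={4}∪out(4)={4}
  fail(3) 'dcb': from fail(2)=10 chase 'b': 10 ⇒ 11;  out={0}∪out(11)={0,4}
  fail(7) 'bee': from fail(6)=0 chase 'e': 0 ⇒ 0;  out=∅∪out(0)=∅
  fail(8) 'beee': from fail(7)=0 chase 'e': 0 ⇒ 0;  out={2}∪out(0)={2}

Scan:
i=0 'b': node 0→4
i=1 'd': node 4→5  ** P1@[0:1]
i=2 'a': node 5→9 (via fail)  ** P3@[2:2]
i=3 'e': node 9→0 (via fail)
i=4 'c': node 0→10
i=5 'e': node 10→0 (via fail)
i=6 'b': node 0→4
i=7 'd': node 4→5  ** P1@[6:7]
i=8 'd': node 5→1 (via fail)
i=9 'a': node 1→9 (via fail)  ** P3@[9:9]
i=10 'd': node 9→1 (via fail)
i=11 'c': node 1→2
i=12 'b': node 2→3  ** P0@[10:12],P4@[11:12]
i=13 'b': node 3→4 (via fail)
i=14 'b': node 4→4 (via fail)
i=15 'c': node 4→10 (via fail)
i=16 'a': node 10→9 (via fail)  ** P3@[16:16]
i=17 'b': node 9→4 (via fail)
i=18 'd': node 4→5  ** P1@[17:18]
i=19 'e': node 5→0 (via fail)
i=20 'a': node 0→9  ** P3@[20:20]
i=21 'c': node 9→10 (via fail)
i=22 'c': node 10→10 (via fail)
i=23 'a': node 10→9 (via fail)  ** P3@[23:23]
i=24 'e': node 9→0 (via fail)

Result: [[1,1],[2,3],[7,1],[9,3],[12,0],[12,4],[16,3],[18,1],[20,3],[23,3]]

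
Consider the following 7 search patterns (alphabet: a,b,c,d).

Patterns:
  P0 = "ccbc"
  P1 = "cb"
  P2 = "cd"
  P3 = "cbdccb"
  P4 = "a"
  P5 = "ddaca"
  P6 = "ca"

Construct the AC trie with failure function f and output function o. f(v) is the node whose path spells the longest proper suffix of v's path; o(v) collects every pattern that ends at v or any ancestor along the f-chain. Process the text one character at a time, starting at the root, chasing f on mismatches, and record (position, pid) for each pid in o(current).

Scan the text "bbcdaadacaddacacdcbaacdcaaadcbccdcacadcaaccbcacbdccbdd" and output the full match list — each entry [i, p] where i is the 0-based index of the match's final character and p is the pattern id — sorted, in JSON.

Construct AC machine:
Trie (insert patterns):
  0='ε' goto a→11 c→1 d→12
  1='c' goto a→17 b→5 c→2 d→6
  2='cc' goto b→3
  3='ccb' goto c→4
  4='ccbc' goto ·  [P0 ends]
  5='cb' goto d→7  [P1 ends]
  6='cd' goto ·  [P2 ends]
  7='cbd' goto c→8
  8='cbdc' goto c→9
  9='cbdcc' goto b→10
  10='cbdccb' goto ·  [P3 ends]
  11='a' goto ·  [P4 ends]
  12='d' goto d→13
  13='dd' goto a→14
  14='dda' goto c→15
  15='ddac' goto a→16
  16='ddaca' goto ·  [P5 ends]
  17='ca' goto ·  [P6 ends]

Failure links (BFS by depth):
  fail(1) 'c': from fail(0)=0 chase 'c': 0 ⇒ 0;  out=∅∪out(0)=∅
  fail(11) 'a': from fail(0)=0 chase 'a': 0 ⇒ 0;  out={4}∪out(0)={4}
  fail(12) 'd': from fail(0)=0 chase 'd': 0 ⇒ 0;  out=∅∪out(0)=∅
  fail(2) 'cc': from fail(1)=0 chase 'c': 0 ⇒ 1;  out=∅∪out(1)=∅
  fail(5) 'cb': from fail(1)=0 chase 'b': 0 ⇒ 0;  out={1}∪out(0)={1}
  fail(6) 'cd': from fail(1)=0 chase 'd': 0 ⇒ 12;  out={2}∪out(12)={2}
  fail(13) 'dd': from fail(12)=0 chase 'd': 0 ⇒ 12;  out=∅∪out(12)=∅
  fail(17) 'ca': from fail(1)=0 chase 'a': 0 ⇒ 11;  out={6}∪out(11)={4,6}
  fail(3) 'ccb': from fail(2)=1 chase 'b': 1 ⇒ 5;  out=∅∪out(5)={1}
  fail(7) 'cbd': from fail(5)=0 chase 'd': 0 ⇒ 12;  out=∅∪out(12)=∅
  fail(14) 'dda': from fail(13)=12 chase 'a': 12→0 ⇒ 11;  out=∅∪out(11)={4}
  fail(4) 'ccbc': from fail(3)=5 chase 'c': 5→0 ⇒ 1;  out={0}∪out(1)={0}
  fail(8) 'cbdc': from fail(7)=12 chase 'c': 12→0 ⇒ 1;  out=∅∪out(1)=∅
  fail(15) 'ddac': from fail(14)=11 chase 'c': 11→0 ⇒ 1;  out=∅∪out(1)=∅
  fail(9) 'cbdcc': from fail(8)=1 chase 'c': 1 ⇒ 2;  out=∅∪out(2)=∅
  fail(16) 'ddaca': from fail(15)=1 chase 'a': 1 ⇒ 17;  out={5}∪out(17)={4,5,6}
  fail(10) 'cbdccb': from fail(9)=2 chase 'b': 2 ⇒ 3;  out={3}∪out(3)={1,3}

Scan:
i=0 'b': node 0→0
i=1 'b': node 0→0
i=2 'c': node 0→1
i=3 'd': node 1→6  ** P2@[2:3]
i=4 'a': node 6→11 ·f  ** P4@[4:4]
i=5 'a': node 11→11 ·f  ** P4@[5:5]
i=6 'd': node 11→12 ·f
i=7 'a': node 12→11 ·f  ** P4@[7:7]
i=8 'c': node 11→1 ·f
i=9 'a': node 1→17  ** P4@[9:9],P6@[8:9]
i=10 'd': node 17→12 ·f
i=11 'd': node 12→13
i=12 'a': node 13→14  ** P4@[12:12]
i=13 'c': node 14→15
i=14 'a': node 15→16  ** P4@[14:14],P5@[10:14],P6@[13:14]
i=15 'c': node 16→1 ·f
i=16 'd': node 1→6  ** P2@[15:16]
i=17 'c': node 6→1 ·f
i=18 'b': node 1→5  ** P1@[17:18]
i=19 'a': node 5→11 ·f  ** P4@[19:19]
i=20 'a': node 11→11 ·f  ** P4@[20:20]
i=21 'c': node 11→1 ·f
i=22 'd': node 1→6  ** P2@[21:22]
i=23 'c': node 6→1 ·f
i=24 'a': node 1→17  ** P4@[24:24],P6@[23:24]
i=25 'a': node 17→11 ·f  ** P4@[25:25]
i=26 'a': node 11→11 ·f  ** P4@[26:26]
i=27 'd': node 11→12 ·f
i=28 'c': node 12→1 ·f
i=29 'b': node 1→5  ** P1@[28:29]
i=30 'c': node 5→1 ·f
i=31 'c': node 1→2
i=32 'd': node 2→6 ·f  ** P2@[31:32]
i=33 'c': node 6→1 ·f
i=34 'a': node 1→17  ** P4@[34:34],P6@[33:34]
i=35 'c': node 17→1 ·f
i=36 'a': node 1→17  ** P4@[36:36],P6@[35:36]
i=37 'd': node 17→12 ·f
i=38 'c': node 12→1 ·f
i=39 'a': node 1→17  ** P4@[39:39],P6@[38:39]
i=40 'a': node 17→11 ·f  ** P4@[40:40]
i=41 'c': node 11→1 ·f
i=42 'c': node 1→2
i=43 'b': node 2→3  ** P1@[42:43]
i=44 'c': node 3→4  ** P0@[41:44]
i=45 'a': node 4→17 ·f  ** P4@[45:45],P6@[44:45]
i=46 'c': node 17→1 ·f
i=47 'b': node 1→5  ** P1@[46:47]
i=48 'd': node 5→7
i=49 'c': node 7→8
i=50 'c': node 8→9
i=51 'b': node 9→10  ** P1@[50:51],P3@[46:51]
i=52 'd': node 10→7 ·f
i=53 'd': node 7→13 ·f

All matches (sorted): [[3,2],[4,4],[5,4],[7,4],[9,4],[9,6],[12,4],[14,4],[14,5],[14,6],[16,2],[18,1],[19,4],[20,4],[22,2],[24,4],[24,6],[25,4],[26,4],[29,1],[32,2],[34,4],[34,6],[36,4],[36,6],[39,4],[39,6],[40,4],[43,1],[44,0],[45,4],[45,6],[47,1],[51,1],[51,3]]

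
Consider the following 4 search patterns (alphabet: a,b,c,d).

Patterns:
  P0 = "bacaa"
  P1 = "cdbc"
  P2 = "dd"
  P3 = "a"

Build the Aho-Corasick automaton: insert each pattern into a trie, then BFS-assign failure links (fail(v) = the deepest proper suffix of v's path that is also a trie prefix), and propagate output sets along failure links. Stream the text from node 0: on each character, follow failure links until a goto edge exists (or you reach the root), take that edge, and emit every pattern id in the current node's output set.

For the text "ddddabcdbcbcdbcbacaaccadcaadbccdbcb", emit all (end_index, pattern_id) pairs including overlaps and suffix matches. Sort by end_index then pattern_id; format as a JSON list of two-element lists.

Build automaton:
Trie nodes:
  0='ε' goto a→12 b→1 c→6 d→10
  1='b' goto a→2
  2='ba' goto c→3
  3='bac' goto a→4
  4='baca' goto a→5
  5='bacaa' goto ·  ←P0
  6='c' goto d→7
  7='cd' goto b→8
  8='cdb' goto c→9
  9='cdbc' goto ·  ←P1
  10='d' goto d→11
  11='dd' goto ·  ←P2
  12='a' goto ·  ←P3

BFS fail/out derivation:
  n1('b'): parent n0 fail=0; on 'b' 0 → fail=0;  out ∅∪∅=∅
  n6('c'): parent n0 fail=0; on 'c' 0 → fail=0;  out ∅∪∅=∅
  n10('d'): parent n0 fail=0; on 'd' 0 → fail=0;  out ∅∪∅=∅
  n12('a'): parent n0 fail=0; on 'a' 0 → fail=0;  out {3}∪∅={3}
  n2('ba'): parent n1 fail=0; on 'a' 0 → fail=12;  out ∅∪{3}={3}
  n7('cd'): parent n6 fail=0; on 'd' 0 → fail=10;  out ∅∪∅=∅
  n11('dd'): parent n10 fail=0; on 'd' 0 → fail=10;  out {2}∪∅={2}
  n3('bac'): parent n2 fail=12; on 'c' 12→0 → fail=6;  out ∅∪∅=∅
  n8('cdb'): parent n7 fail=10; on 'b' 10→0 → fail=1;  out ∅∪∅=∅
  n4('baca'): parent n3 fail=6; on 'a' 6→0 → fail=12;  out ∅∪{3}={3}
  n9('cdbc'): parent n8 fail=1; on 'c' 1→0 → fail=6;  out {1}∪∅={1}
  n5('bacaa'): parent n4 fail=12; on 'a' 12→0 → fail=12;  out {0}∪{3}={0,3}

Text stream:
[0] read 'd'  n0⇒n10
[1] read 'd'  n10⇒n11  ** P2@[0:1]
[2] read 'd'  n11⇒n11 (via fail)  ** P2@[1:2]
[3] read 'd'  n11⇒n11 (via fail)  ** P2@[2:3]
[4] read 'a'  n11⇒n12 (via fail)  ** P3@[4:4]
[5] read 'b'  n12⇒n1 (via fail)
[6] read 'c'  n1⇒n6 (via fail)
[7] read 'd'  n6⇒n7
[8] read 'b'  n7⇒n8
[9] read 'c'  n8⇒n9  ** P1@[6:9]
[10] read 'b'  n9⇒n1 (via fail)
[11] read 'c'  n1⇒n6 (via fail)
[12] read 'd'  n6⇒n7
[13] read 'b'  n7⇒n8
[14] read 'c'  n8⇒n9  ** P1@[11:14]
[15] read 'b'  n9⇒n1 (via fail)
[16] read 'a'  n1⇒n2  ** P3@[16:16]
[17] read 'c'  n2⇒n3
[18] read 'a'  n3⇒n4  ** P3@[18:18]
[19] read 'a'  n4⇒n5  ** P0@[15:19],P3@[19:19]
[20] read 'c'  n5⇒n6 (via fail)
[21] read 'c'  n6⇒n6 (via fail)
[22] read 'a'  n6⇒n12 (via fail)  ** P3@[22:22]
[23] read 'd'  n12⇒n10 (via fail)
[24] read 'c'  n10⇒n6 (via fail)
[25] read 'a'  n6⇒n12 (via fail)  ** P3@[25:25]
[26] read 'a'  n12⇒n12 (via fail)  ** P3@[26:26]
[27] read 'd'  n12⇒n10 (via fail)
[28] read 'b'  n10⇒n1 (via fail)
[29] read 'c'  n1⇒n6 (via fail)
[30] read 'c'  n6⇒n6 (via fail)
[31] read 'd'  n6⇒n7
[32] read 'b'  n7⇒n8
[33] read 'c'  n8⇒n9  ** P1@[30:33]
[34] read 'b'  n9⇒n1 (via fail)

All matches (sorted): [[1,2],[2,2],[3,2],[4,3],[9,1],[14,1],[16,3],[18,3],[19,0],[19,3],[22,3],[25,3],[26,3],[33,1]]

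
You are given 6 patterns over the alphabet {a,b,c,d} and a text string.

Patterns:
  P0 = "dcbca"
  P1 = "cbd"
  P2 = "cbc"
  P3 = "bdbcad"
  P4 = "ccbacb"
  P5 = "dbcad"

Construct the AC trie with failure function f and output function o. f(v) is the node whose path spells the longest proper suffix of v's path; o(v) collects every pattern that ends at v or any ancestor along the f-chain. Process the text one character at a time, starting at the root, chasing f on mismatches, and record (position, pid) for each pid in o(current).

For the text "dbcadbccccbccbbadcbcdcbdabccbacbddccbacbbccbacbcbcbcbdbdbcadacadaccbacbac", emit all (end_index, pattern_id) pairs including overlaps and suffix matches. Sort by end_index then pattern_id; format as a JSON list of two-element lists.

Build:
Trie nodes:
  0='ε' goto b→10 c→6 d→1
  1='d' goto b→21 c→2
  2='dc' goto b→3
  3='dcb' goto c→4
  4='dcbc' goto a→5
  5='dcbca' goto ·  [P0 ends]
  6='c' goto b→7 c→16
  7='cb' goto c→9 d→8
  8='cbd' goto ·  [P1 ends]
  9='cbc' goto ·  [P2 ends]
  10='b' goto d→11
  11='bd' goto b→12
  12='bdb' goto c→13
  13='bdbc' goto a→14
  14='bdbca' goto d→15
  15='bdbcad' goto ·  [P3 ends]
  16='cc' goto b→17
  17='ccb' goto a→18
  18='ccba' goto c→19
  19='ccbac' goto b→20
  20='ccbacb' goto ·  [P4 ends]
  21='db' goto c→22
  22='dbc' goto a→23
  23='dbca' goto d→24
  24='dbcad' goto ·  [P5 ends]

Failure links (BFS by depth):
  fail(1) 'd': from fail(0)=0 chase 'd': 0 ⇒ 0;  out=∅∪out(0)=∅
  fail(6) 'c': from fail(0)=0 chase 'c': 0 ⇒ 0;  out=∅∪out(0)=∅
  fail(10) 'b': from fail(0)=0 chase 'b': 0 ⇒ 0;  out=∅∪out(0)=∅
  fail(2) 'dc': from fail(1)=0 chase 'c': 0 ⇒ 6;  out=∅∪out(6)=∅
  fail(7) 'cb': from fail(6)=0 chase 'b': 0 ⇒ 10;  out=∅∪out(10)=∅
  fail(11) 'bd': from fail(10)=0 chase 'd': 0 ⇒ 1;  out=∅∪out(1)=∅
  fail(16) 'cc': from fail(6)=0 chase 'c': 0 ⇒ 6;  out=∅∪out(6)=∅
  fail(21) 'db': from fail(1)=0 chase 'b': 0 ⇒ 10;  out=∅∪out(10)=∅
  fail(3) 'dcb': from fail(2)=6 chase 'b': 6 ⇒ 7;  out=∅∪out(7)=∅
  fail(8) 'cbd': from fail(7)=10 chase 'd': 10 ⇒ 11;  out={1}∪out(11)={1}
  fail(9) 'cbc': from fail(7)=10 chase 'c': 10→0 ⇒ 6;  out={2}∪out(6)={2}
  fail(12) 'bdb': from fail(11)=1 chase 'b': 1 ⇒ 21;  out=∅∪out(21)=∅
  fail(17) 'ccb': from fail(16)=6 chase 'b': 6 ⇒ 7;  out=∅∪out(7)=∅
  fail(22) 'dbc': from fail(21)=10 chase 'c': 10→0 ⇒ 6;  out=∅∪out(6)=∅
  fail(4) 'dcbc': from fail(3)=7 chase 'c': 7 ⇒ 9;  out=∅∪out(9)={2}
  fail(13) 'bdbc': from fail(12)=21 chase 'c': 21 ⇒ 22;  out=∅∪out(22)=∅
  fail(18) 'ccba': from fail(17)=7 chase 'a': 7→10→0 ⇒ 0;  out=∅∪out(0)=∅
  fail(23) 'dbca': from fail(22)=6 chase 'a': 6→0 ⇒ 0;  out=∅∪out(0)=∅
  fail(5) 'dcbca': from fail(4)=9 chase 'a': 9→6→0 ⇒ 0;  out={0}∪out(0)={0}
  fail(14) 'bdbca': from fail(13)=22 chase 'a': 22 ⇒ 23;  out=∅∪out(23)=∅
  fail(19) 'ccbac': from fail(18)=0 chase 'c': 0 ⇒ 6;  out=∅∪out(6)=∅
  fail(24) 'dbcad': from fail(23)=0 chase 'd': 0 ⇒ 1;  out={5}∪out(1)={5}
  fail(15) 'bdbcad': from fail(14)=23 chase 'd': 23 ⇒ 24;  out={3}∪out(24)={3,5}
  fail(20) 'ccbacb': from fail(19)=6 chase 'b': 6 ⇒ 7;  out={4}∪out(7)={4}

Text stream:
i=0 'd': node 0→1
i=1 'b': node 1→21
i=2 'c': node 21→22
i=3 'a': node 22→23
i=4 'd': node 23→24  → match P5@[0:4]
i=5 'b': node 24→21 (fail-walked)
i=6 'c': node 21→22
i=7 'c': node 22→16 (fail-walked)
i=8 'c': node 16→16 (fail-walked)
i=9 'c': node 16→16 (fail-walked)
i=10 'b': node 16→17
i=11 'c': node 17→9 (fail-walked)  → match P2@[9:11]
i=12 'c': node 9→16 (fail-walked)
i=13 'b': node 16→17
i=14 'b': node 17→10 (fail-walked)
i=15 'a': node 10→0 (fail-walked)
i=16 'd': node 0→1
i=17 'c': node 1→2
i=18 'b': node 2→3
i=19 'c': node 3→4  → match P2@[17:19]
i=20 'd': node 4→1 (fail-walked)
i=21 'c': node 1→2
i=22 'b': node 2→3
i=23 'd': node 3→8 (fail-walked)  → match P1@[21:23]
i=24 'a': node 8→0 (fail-walked)
i=25 'b': node 0→10
i=26 'c': node 10→6 (fail-walked)
i=27 'c': node 6→16
i=28 'b': node 16→17
i=29 'a': node 17→18
i=30 'c': node 18→19
i=31 'b': node 19→20  → match P4@[26:31]
i=32 'd': node 20→8 (fail-walked)  → match P1@[30:32]
i=33 'd': node 8→1 (fail-walked)
i=34 'c': node 1→2
i=35 'c': node 2→16 (fail-walked)
i=36 'b': node 16→17
i=37 'a': node 17→18
i=38 'c': node 18→19
i=39 'b': node 19→20  → match P4@[34:39]
i=40 'b': node 20→10 (fail-walked)
i=41 'c': node 10→6 (fail-walked)
i=42 'c': node 6→16
i=43 'b': node 16→17
i=44 'a': node 17→18
i=45 'c': node 18→19
i=46 'b': node 19→20  → match P4@[41:46]
i=47 'c': node 20→9 (fail-walked)  → match P2@[45:47]
i=48 'b': node 9→7 (fail-walked)
i=49 'c': node 7→9  → match P2@[47:49]
i=50 'b': node 9→7 (fail-walked)
i=51 'c': node 7→9  → match P2@[49:51]
i=52 'b': node 9→7 (fail-walked)
i=53 'd': node 7→8  → match P1@[51:53]
i=54 'b': node 8→12 (fail-walked)
i=55 'd': node 12→11 (fail-walked)
i=56 'b': node 11→12
i=57 'c': node 12→13
i=58 'a': node 13→14
i=59 'd': node 14→15  → match P3@[54:59],P5@[55:59]
i=60 'a': node 15→0 (fail-walked)
i=61 'c': node 0→6
i=62 'a': node 6→0 (fail-walked)
i=63 'd': node 0→1
i=64 'a': node 1→0 (fail-walked)
i=65 'c': node 0→6
i=66 'c': node 6→16
i=67 'b': node 16→17
i=68 'a': node 17→18
i=69 'c': node 18→19
i=70 'b': node 19→20  → match P4@[65:70]
i=71 'a': node 20→0 (fail-walked)
i=72 'c': node 0→6

All matches (sorted): [[4,5],[11,2],[19,2],[23,1],[31,4],[32,1],[39,4],[46,4],[47,2],[49,2],[51,2],[53,1],[59,3],[59,5],[70,4]]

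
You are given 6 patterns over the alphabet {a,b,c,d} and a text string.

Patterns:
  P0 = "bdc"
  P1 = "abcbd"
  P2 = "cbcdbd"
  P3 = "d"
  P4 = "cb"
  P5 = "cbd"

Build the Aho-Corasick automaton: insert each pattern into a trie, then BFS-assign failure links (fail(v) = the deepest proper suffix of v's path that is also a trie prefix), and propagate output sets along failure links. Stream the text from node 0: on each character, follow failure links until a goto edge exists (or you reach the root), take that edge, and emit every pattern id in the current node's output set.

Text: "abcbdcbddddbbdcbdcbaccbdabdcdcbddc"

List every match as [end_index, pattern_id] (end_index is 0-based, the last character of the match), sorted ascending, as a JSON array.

Build automaton:
Trie nodes:
  0='ε' goto a→4 b→1 c→9 d→15
  1='b' goto d→2
  2='bd' goto c→3
  3='bdc' goto ·  [P0 ends]
  4='a' goto b→5
  5='ab' goto c→6
  6='abc' goto b→7
  7='abcb' goto d→8
  8='abcbd' goto ·  [P1 ends]
  9='c' goto b→10
  10='cb' goto c→11 d→16  [P4 ends]
  11='cbc' goto d→12
  12='cbcd' goto b→13
  13='cbcdb' goto d→14
  14='cbcdbd' goto ·  [P2 ends]
  15='d' goto ·  [P3 ends]
  16='cbd' goto ·  [P5 ends]

Failure links (BFS by depth):
  fail(1) 'b': from fail(0)=0 chase 'b': 0 ⇒ 0;  out=∅∪out(0)=∅
  fail(4) 'a': from fail(0)=0 chase 'a': 0 ⇒ 0;  out=∅∪out(0)=∅
  fail(9) 'c': from fail(0)=0 chase 'c': 0 ⇒ 0;  out=∅∪out(0)=∅
  fail(15) 'd': from fail(0)=0 chase 'd': 0 ⇒ 0;  out={3}∪out(0)={3}
  fail(2) 'bd': from fail(1)=0 chase 'd': 0 ⇒ 15;  out=∅∪out(15)={3}
  fail(5) 'ab': from fail(4)=0 chase 'b': 0 ⇒ 1;  out=∅∪out(1)=∅
  fail(10) 'cb': from fail(9)=0 chase 'b': 0 ⇒ 1;  out={4}∪out(1)={4}
  fail(3) 'bdc': from fail(2)=15 chase 'c': 15→0 ⇒ 9;  out={0}∪out(9)={0}
  fail(6) 'abc': from fail(5)=1 chase 'c': 1→0 ⇒ 9;  out=∅∪out(9)=∅
  fail(11) 'cbc': from fail(10)=1 chase 'c': 1→0 ⇒ 9;  out=∅∪out(9)=∅
  fail(16) 'cbd': from fail(10)=1 chase 'd': 1 ⇒ 2;  out={5}∪out(2)={3,5}
  fail(7) 'abcb': from fail(6)=9 chase 'b': 9 ⇒ 10;  out=∅∪out(10)={4}
  fail(12) 'cbcd': from fail(11)=9 chase 'd': 9→0 ⇒ 15;  out=∅∪out(15)={3}
  fail(8) 'abcbd': from fail(7)=10 chase 'd': 10 ⇒ 16;  out={1}∪out(16)={1,3,5}
  fail(13) 'cbcdb': from fail(12)=15 chase 'b': 15→0 ⇒ 1;  out=∅∪out(1)=∅
  fail(14) 'cbcdbd': from fail(13)=1 chase 'd': 1 ⇒ 2;  out={2}∪out(2)={2,3}

Scan:
pos 0 'a': at 4
pos 1 'b': at 5
pos 2 'c': at 6
pos 3 'b': at 7  emit P4@[2:3]
pos 4 'd': at 8  emit P1@[0:4],P3@[4:4],P5@[2:4]
pos 5 'c': at 3 (via fail)  emit P0@[3:5]
pos 6 'b': at 10 (via fail)  emit P4@[5:6]
pos 7 'd': at 16  emit P3@[7:7],P5@[5:7]
pos 8 'd': at 15 (via fail)  emit P3@[8:8]
pos 9 'd': at 15 (via fail)  emit P3@[9:9]
pos 10 'd': at 15 (via fail)  emit P3@[10:10]
pos 11 'b': at 1 (via fail)
pos 12 'b': at 1 (via fail)
pos 13 'd': at 2  emit P3@[13:13]
pos 14 'c': at 3  emit P0@[12:14]
pos 15 'b': at 10 (via fail)  emit P4@[14:15]
pos 16 'd': at 16  emit P3@[16:16],P5@[14:16]
pos 17 'c': at 3 (via fail)  emit P0@[15:17]
pos 18 'b': at 10 (via fail)  emit P4@[17:18]
pos 19 'a': at 4 (via fail)
pos 20 'c': at 9 (via fail)
pos 21 'c': at 9 (via fail)
pos 22 'b': at 10  emit P4@[21:22]
pos 23 'd': at 16  emit P3@[23:23],P5@[21:23]
pos 24 'a': at 4 (via fail)
pos 25 'b': at 5
pos 26 'd': at 2 (via fail)  emit P3@[26:26]
pos 27 'c': at 3  emit P0@[25:27]
pos 28 'd': at 15 (via fail)  emit P3@[28:28]
pos 29 'c': at 9 (via fail)
pos 30 'b': at 10  emit P4@[29:30]
pos 31 'd': at 16  emit P3@[31:31],P5@[29:31]
pos 32 'd': at 15 (via fail)  emit P3@[32:32]
pos 33 'c': at 9 (via fail)

Matches: [[3,4],[4,1],[4,3],[4,5],[5,0],[6,4],[7,3],[7,5],[8,3],[9,3],[10,3],[13,3],[14,0],[15,4],[16,3],[16,5],[17,0],[18,4],[22,4],[23,3],[23,5],[26,3],[27,0],[28,3],[30,4],[31,3],[31,5],[32,3]]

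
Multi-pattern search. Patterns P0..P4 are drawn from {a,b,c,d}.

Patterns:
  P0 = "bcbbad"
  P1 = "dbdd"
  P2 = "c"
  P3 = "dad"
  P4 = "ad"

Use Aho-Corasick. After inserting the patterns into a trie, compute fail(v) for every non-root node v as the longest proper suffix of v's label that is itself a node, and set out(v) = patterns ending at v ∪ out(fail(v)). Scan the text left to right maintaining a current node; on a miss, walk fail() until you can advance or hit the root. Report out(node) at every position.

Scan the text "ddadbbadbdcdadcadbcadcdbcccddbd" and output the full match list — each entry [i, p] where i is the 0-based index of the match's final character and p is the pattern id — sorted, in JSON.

Build:
Trie nodes:
  0='ε' goto a→14 b→1 c→11 d→7
  1='b' goto c→2
  2='bc' goto b→3
  3='bcb' goto b→4
  4='bcbb' goto a→5
  5='bcbba' goto d→6
  6='bcbbad' goto ·  ←P0
  7='d' goto a→12 b→8
  8='db' goto d→9
  9='dbd' goto d→10
  10='dbdd' goto ·  ←P1
  11='c' goto ·  ←P2
  12='da' goto d→13
  13='dad' goto ·  ←P3
  14='a' goto d→15
  15='ad' goto ·  ←P4

Failure links (BFS by depth):
  fail(1) 'b': from fail(0)=0 chase 'b': 0 ⇒ 0;  out=∅∪out(0)=∅
  fail(7) 'd': from fail(0)=0 chase 'd': 0 ⇒ 0;  out=∅∪out(0)=∅
  fail(11) 'c': from fail(0)=0 chase 'c': 0 ⇒ 0;  out={2}∪out(0)={2}
  fail(14) 'a': from fail(0)=0 chase 'a': 0 ⇒ 0;  out=∅∪out(0)=∅
  fail(2) 'bc': from fail(1)=0 chase 'c': 0 ⇒ 11;  out=∅∪out(11)={2}
  fail(8) 'db': from fail(7)=0 chase 'b': 0 ⇒ 1;  out=∅∪out(1)=∅
  fail(12) 'da': from fail(7)=0 chase 'a': 0 ⇒ 14;  out=∅∪out(14)=∅
  fail(15) 'ad': from fail(14)=0 chase 'd': 0 ⇒ 7;  out={4}∪out(7)={4}
  fail(3) 'bcb': from fail(2)=11 chase 'b': 11→0 ⇒ 1;  out=∅∪out(1)=∅
  fail(9) 'dbd': from fail(8)=1 chase 'd': 1→0 ⇒ 7;  out=∅∪out(7)=∅
  fail(13) 'dad': from fail(12)=14 chase 'd': 14 ⇒ 15;  out={3}∪out(15)={3,4}
  fail(4) 'bcbb': from fail(3)=1 chase 'b': 1→0 ⇒ 1;  out=∅∪out(1)=∅
  fail(10) 'dbdd': from fail(9)=7 chase 'd': 7→0 ⇒ 7;  out={1}∪out(7)={1}
  fail(5) 'bcbba': from fail(4)=1 chase 'a': 1→0 ⇒ 14;  out=∅∪out(14)=∅
  fail(6) 'bcbbad': from fail(5)=14 chase 'd': 14 ⇒ 15;  out={0}∪out(15)={0,4}

Text stream:
[0] read 'd'  n0⇒n7
[1] read 'd'  n7⇒n7 (via fail)
[2] read 'a'  n7⇒n12
[3] read 'd'  n12⇒n13  → match P3@[1:3],P4@[2:3]
[4] read 'b'  n13⇒n8 (via fail)
[5] read 'b'  n8⇒n1 (via fail)
[6] read 'a'  n1⇒n14 (via fail)
[7] read 'd'  n14⇒n15  → match P4@[6:7]
[8] read 'b'  n15⇒n8 (via fail)
[9] read 'd'  n8⇒n9
[10] read 'c'  n9⇒n11 (via fail)  → match P2@[10:10]
[11] read 'd'  n11⇒n7 (via fail)
[12] read 'a'  n7⇒n12
[13] read 'd'  n12⇒n13  → match P3@[11:13],P4@[12:13]
[14] read 'c'  n13⇒n11 (via fail)  → match P2@[14:14]
[15] read 'a'  n11⇒n14 (via fail)
[16] read 'd'  n14⇒n15  → match P4@[15:16]
[17] read 'b'  n15⇒n8 (via fail)
[18] read 'c'  n8⇒n2 (via fail)  → match P2@[18:18]
[19] read 'a'  n2⇒n14 (via fail)
[20] read 'd'  n14⇒n15  → match P4@[19:20]
[21] read 'c'  n15⇒n11 (via fail)  → match P2@[21:21]
[22] read 'd'  n11⇒n7 (via fail)
[23] read 'b'  n7⇒n8
[24] read 'c'  n8⇒n2 (via fail)  → match P2@[24:24]
[25] read 'c'  n2⇒n11 (via fail)  → match P2@[25:25]
[26] read 'c'  n11⇒n11 (via fail)  → match P2@[26:26]
[27] read 'd'  n11⇒n7 (via fail)
[28] read 'd'  n7⇒n7 (via fail)
[29] read 'b'  n7⇒n8
[30] read 'd'  n8⇒n9

Result: [[3,3],[3,4],[7,4],[10,2],[13,3],[13,4],[14,2],[16,4],[18,2],[20,4],[21,2],[24,2],[25,2],[26,2]]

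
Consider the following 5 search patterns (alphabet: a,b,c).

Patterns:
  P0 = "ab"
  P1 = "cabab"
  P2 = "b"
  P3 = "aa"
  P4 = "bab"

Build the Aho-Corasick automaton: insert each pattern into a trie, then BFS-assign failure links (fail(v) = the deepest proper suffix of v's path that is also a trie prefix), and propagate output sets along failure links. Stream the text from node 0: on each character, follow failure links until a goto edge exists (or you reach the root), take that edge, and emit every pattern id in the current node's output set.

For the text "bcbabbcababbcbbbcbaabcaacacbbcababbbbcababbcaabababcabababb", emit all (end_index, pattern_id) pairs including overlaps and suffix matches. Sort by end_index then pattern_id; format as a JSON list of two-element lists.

Build automaton:
Trie nodes:
  0='ε' goto a→1 b→8 c→3
  1='a' goto a→9 b→2
  2='ab' goto ·  ←P0
  3='c' goto a→4
  4='ca' goto b→5
  5='cab' goto a→6
  6='caba' goto b→7
  7='cabab' goto ·  ←P1
  8='b' goto a→10  ←P2
  9='aa' goto ·  ←P3
  10='ba' goto b→11
  11='bab' goto ·  ←P4

Failure links (BFS by depth):
  fail(1) 'a': from fail(0)=0 chase 'a': 0 ⇒ 0;  out=∅∪out(0)=∅
  fail(3) 'c': from fail(0)=0 chase 'c': 0 ⇒ 0;  out=∅∪out(0)=∅
  fail(8) 'b': from fail(0)=0 chase 'b': 0 ⇒ 0;  out={2}∪out(0)={2}
  fail(2) 'ab': from fail(1)=0 chase 'b': 0 ⇒ 8;  out={0}∪out(8)={0,2}
  fail(4) 'ca': from fail(3)=0 chase 'a': 0 ⇒ 1;  out=∅∪out(1)=∅
  fail(9) 'aa': from fail(1)=0 chase 'a': 0 ⇒ 1;  out={3}∪out(1)={3}
  fail(10) 'ba': from fail(8)=0 chase 'a': 0 ⇒ 1;  out=∅∪out(1)=∅
  fail(5) 'cab': from fail(4)=1 chase 'b': 1 ⇒ 2;  out=∅∪out(2)={0,2}
  fail(11) 'bab': from fail(10)=1 chase 'b': 1 ⇒ 2;  out={4}∪out(2)={0,2,4}
  fail(6) 'caba': from fail(5)=2 chase 'a': 2→8 ⇒ 10;  out=∅∪out(10)=∅
  fail(7) 'cabab': from fail(6)=10 chase 'b': 10 ⇒ 11;  out={1}∪out(11)={0,1,2,4}

Scan:
i=0 'b': node 0→8  ** P2@[0:0]
i=1 'c': node 8→3 ·f
i=2 'b': node 3→8 ·f  ** P2@[2:2]
i=3 'a': node 8→10
i=4 'b': node 10→11  ** P0@[3:4],P2@[4:4],P4@[2:4]
i=5 'b': node 11→8 ·f  ** P2@[5:5]
i=6 'c': node 8→3 ·f
i=7 'a': node 3→4
i=8 'b': node 4→5  ** P0@[7:8],P2@[8:8]
i=9 'a': node 5→6
i=10 'b': node 6→7  ** P0@[9:10],P1@[6:10],P2@[10:10],P4@[8:10]
i=11 'b': node 7→8 ·f  ** P2@[11:11]
i=12 'c': node 8→3 ·f
i=13 'b': node 3→8 ·f  ** P2@[13:13]
i=14 'b': node 8→8 ·f  ** P2@[14:14]
i=15 'b': node 8→8 ·f  ** P2@[15:15]
i=16 'c': node 8→3 ·f
i=17 'b': node 3→8 ·f  ** P2@[17:17]
i=18 'a': node 8→10
i=19 'a': node 10→9 ·f  ** P3@[18:19]
i=20 'b': node 9→2 ·f  ** P0@[19:20],P2@[20:20]
i=21 'c': node 2→3 ·f
i=22 'a': node 3→4
i=23 'a': node 4→9 ·f  ** P3@[22:23]
i=24 'c': node 9→3 ·f
i=25 'a': node 3→4
i=26 'c': node 4→3 ·f
i=27 'b': node 3→8 ·f  ** P2@[27:27]
i=28 'b': node 8→8 ·f  ** P2@[28:28]
i=29 'c': node 8→3 ·f
i=30 'a': node 3→4
i=31 'b': node 4→5  ** P0@[30:31],P2@[31:31]
i=32 'a': node 5→6
i=33 'b': node 6→7  ** P0@[32:33],P1@[29:33],P2@[33:33],P4@[31:33]
i=34 'b': node 7→8 ·f  ** P2@[34:34]
i=35 'b': node 8→8 ·f  ** P2@[35:35]
i=36 'b': node 8→8 ·f  ** P2@[36:36]
i=37 'c': node 8→3 ·f
i=38 'a': node 3→4
i=39 'b': node 4→5  ** P0@[38:39],P2@[39:39]
i=40 'a': node 5→6
i=41 'b': node 6→7  ** P0@[40:41],P1@[37:41],P2@[41:41],P4@[39:41]
i=42 'b': node 7→8 ·f  ** P2@[42:42]
i=43 'c': node 8→3 ·f
i=44 'a': node 3→4
i=45 'a': node 4→9 ·f  ** P3@[44:45]
i=46 'b': node 9→2 ·f  ** P0@[45:46],P2@[46:46]
i=47 'a': node 2→10 ·f
i=48 'b': node 10→11  ** P0@[47:48],P2@[48:48],P4@[46:48]
i=49 'a': node 11→10 ·f
i=50 'b': node 10→11  ** P0@[49:50],P2@[50:50],P4@[48:50]
i=51 'c': node 11→3 ·f
i=52 'a': node 3→4
i=53 'b': node 4→5  ** P0@[52:53],P2@[53:53]
i=54 'a': node 5→6
i=55 'b': node 6→7  ** P0@[54:55],P1@[51:55],P2@[55:55],P4@[53:55]
i=56 'a': node 7→10 ·f
i=57 'b': node 10→11  ** P0@[56:57],P2@[57:57],P4@[55:57]
i=58 'b': node 11→8 ·f  ** P2@[58:58]

All matches (sorted): [[0,2],[2,2],[4,0],[4,2],[4,4],[5,2],[8,0],[8,2],[10,0],[10,1],[10,2],[10,4],[11,2],[13,2],[14,2],[15,2],[17,2],[19,3],[20,0],[20,2],[23,3],[27,2],[28,2],[31,0],[31,2],[33,0],[33,1],[33,2],[33,4],[34,2],[35,2],[36,2],[39,0],[39,2],[41,0],[41,1],[41,2],[41,4],[42,2],[45,3],[46,0],[46,2],[48,0],[48,2],[48,4],[50,0],[50,2],[50,4],[53,0],[53,2],[55,0],[55,1],[55,2],[55,4],[57,0],[57,2],[57,4],[58,2]]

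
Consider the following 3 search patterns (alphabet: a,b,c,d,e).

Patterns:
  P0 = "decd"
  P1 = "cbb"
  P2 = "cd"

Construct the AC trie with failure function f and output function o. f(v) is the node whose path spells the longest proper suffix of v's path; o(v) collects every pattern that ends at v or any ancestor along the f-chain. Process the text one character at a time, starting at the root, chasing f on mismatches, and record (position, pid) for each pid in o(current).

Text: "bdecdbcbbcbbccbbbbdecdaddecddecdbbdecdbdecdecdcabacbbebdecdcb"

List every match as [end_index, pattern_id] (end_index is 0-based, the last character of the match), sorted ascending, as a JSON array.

Construct AC machine:
Trie nodes:
  n0 'ε': c→5 d→1
  n1 'd': e→2
  n2 'de': c→3
  n3 'dec': d→4
  n4 'decd': ·  [P0 ends]
  n5 'c': b→6 d→8
  n6 'cb': b→7
  n7 'cbb': ·  [P1 ends]
  n8 'cd': ·  [P2 ends]

BFS fail/out derivation:
  fail(1) 'd': from fail(0)=0 chase 'd': 0 ⇒ 0;  out=∅∪out(0)=∅
  fail(5) 'c': from fail(0)=0 chase 'c': 0 ⇒ 0;  out=∅∪out(0)=∅
  fail(2) 'de': from fail(1)=0 chase 'e': 0 ⇒ 0;  out=∅∪out(0)=∅
  fail(6) 'cb': from fail(5)=0 chase 'b': 0 ⇒ 0;  out=∅∪out(0)=∅
  fail(8) 'cd': from fail(5)=0 chase 'd': 0 ⇒ 1;  out={2}∪out(1)={2}
  fail(3) 'dec': from fail(2)=0 chase 'c': 0 ⇒ 5;  out=∅∪out(5)=∅
  fail(7) 'cbb': from fail(6)=0 chase 'b': 0 ⇒ 0;  out={1}∪out(0)={1}
  fail(4) 'decd': from fail(3)=5 chase 'd': 5 ⇒ 8;  out={0}∪out(8)={0,2}

Run:
i=0 'b': node 0→0
i=1 'd': node 0→1
i=2 'e': node 1→2
i=3 'c': node 2→3
i=4 'd': node 3→4  emit P0@[1:4],P2@[3:4]
i=5 'b': node 4→0 ·f
i=6 'c': node 0→5
i=7 'b': node 5→6
i=8 'b': node 6→7  emit P1@[6:8]
i=9 'c': node 7→5 ·f
i=10 'b': node 5→6
i=11 'b': node 6→7  emit P1@[9:11]
i=12 'c': node 7→5 ·f
i=13 'c': node 5→5 ·f
i=14 'b': node 5→6
i=15 'b': node 6→7  emit P1@[13:15]
i=16 'b': node 7→0 ·f
i=17 'b': node 0→0
i=18 'd': node 0→1
i=19 'e': node 1→2
i=20 'c': node 2→3
i=21 'd': node 3→4  emit P0@[18:21],P2@[20:21]
i=22 'a': node 4→0 ·f
i=23 'd': node 0→1
i=24 'd': node 1→1 ·f
i=25 'e': node 1→2
i=26 'c': node 2→3
i=27 'd': node 3→4  emit P0@[24:27],P2@[26:27]
i=28 'd': node 4→1 ·f
i=29 'e': node 1→2
i=30 'c': node 2→3
i=31 'd': node 3→4  emit P0@[28:31],P2@[30:31]
i=32 'b': node 4→0 ·f
i=33 'b': node 0→0
i=34 'd': node 0→1
i=35 'e': node 1→2
i=36 'c': node 2→3
i=37 'd': node 3→4  emit P0@[34:37],P2@[36:37]
i=38 'b': node 4→0 ·f
i=39 'd': node 0→1
i=40 'e': node 1→2
i=41 'c': node 2→3
i=42 'd': node 3→4  emit P0@[39:42],P2@[41:42]
i=43 'e': node 4→2 ·f
i=44 'c': node 2→3
i=45 'd': node 3→4  emit P0@[42:45],P2@[44:45]
i=46 'c': node 4→5 ·f
i=47 'a': node 5→0 ·f
i=48 'b': node 0→0
i=49 'a': node 0→0
i=50 'c': node 0→5
i=51 'b': node 5→6
i=52 'b': node 6→7  emit P1@[50:52]
i=53 'e': node 7→0 ·f
i=54 'b': node 0→0
i=55 'd': node 0→1
i=56 'e': node 1→2
i=57 'c': node 2→3
i=58 'd': node 3→4  emit P0@[55:58],P2@[57:58]
i=59 'c': node 4→5 ·f
i=60 'b': node 5→6

Matches: [[4,0],[4,2],[8,1],[11,1],[15,1],[21,0],[21,2],[27,0],[27,2],[31,0],[31,2],[37,0],[37,2],[42,0],[42,2],[45,0],[45,2],[52,1],[58,0],[58,2]]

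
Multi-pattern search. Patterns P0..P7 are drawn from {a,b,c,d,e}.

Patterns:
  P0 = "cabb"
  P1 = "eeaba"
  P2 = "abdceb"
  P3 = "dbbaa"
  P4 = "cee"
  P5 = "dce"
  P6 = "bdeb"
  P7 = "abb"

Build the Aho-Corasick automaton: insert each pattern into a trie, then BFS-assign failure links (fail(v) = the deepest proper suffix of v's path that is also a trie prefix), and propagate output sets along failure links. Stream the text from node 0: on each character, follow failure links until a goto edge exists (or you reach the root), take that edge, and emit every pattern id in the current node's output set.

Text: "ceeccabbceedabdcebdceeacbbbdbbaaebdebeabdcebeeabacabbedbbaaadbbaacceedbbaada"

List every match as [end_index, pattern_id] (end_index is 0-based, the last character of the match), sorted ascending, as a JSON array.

Build automaton:
Trie (insert patterns):
  0='ε' goto a→10 b→25 c→1 d→16 e→5
  1='c' goto a→2 e→21
  2='ca' goto b→3
  3='cab' goto b→4
  4='cabb' goto ·  [P0 ends]
  5='e' goto e→6
  6='ee' goto a→7
  7='eea' goto b→8
  8='eeab' goto a→9
  9='eeaba' goto ·  [P1 ends]
  10='a' goto b→11
  11='ab' goto b→29 d→12
  12='abd' goto c→13
  13='abdc' goto e→14
  14='abdce' goto b→15
  15='abdceb' goto ·  [P2 ends]
  16='d' goto b→17 c→23
  17='db' goto b→18
  18='dbb' goto a→19
  19='dbba' goto a→20
  20='dbbaa' goto ·  [P3 ends]
  21='ce' goto e→22
  22='cee' goto ·  [P4 ends]
  23='dc' goto e→24
  24='dce' goto ·  [P5 ends]
  25='b' goto d→26
  26='bd' goto e→27
  27='bde' goto b→28
  28='bdeb' goto ·  [P6 ends]
  29='abb' goto ·  [P7 ends]

Failure links (BFS by depth):
  n1('c'): parent n0 fail=0; on 'c' 0 → fail=0;  out ∅∪∅=∅
  n5('e'): parent n0 fail=0; on 'e' 0 → fail=0;  out ∅∪∅=∅
  n10('a'): parent n0 fail=0; on 'a' 0 → fail=0;  out ∅∪∅=∅
  n16('d'): parent n0 fail=0; on 'd' 0 → fail=0;  out ∅∪∅=∅
  n25('b'): parent n0 fail=0; on 'b' 0 → fail=0;  out ∅∪∅=∅
  n2('ca'): parent n1 fail=0; on 'a' 0 → fail=10;  out ∅∪∅=∅
  n6('ee'): parent n5 fail=0; on 'e' 0 → fail=5;  out ∅∪∅=∅
  n11('ab'): parent n10 fail=0; on 'b' 0 → fail=25;  out ∅∪∅=∅
  n17('db'): parent n16 fail=0; on 'b' 0 → fail=25;  out ∅∪∅=∅
  n21('ce'): parent n1 fail=0; on 'e' 0 → fail=5;  out ∅∪∅=∅
  n23('dc'): parent n16 fail=0; on 'c' 0 → fail=1;  out ∅∪∅=∅
  n26('bd'): parent n25 fail=0; on 'd' 0 → fail=16;  out ∅∪∅=∅
  n3('cab'): parent n2 fail=10; on 'b' 10 → fail=11;  out ∅∪∅=∅
  n7('eea'): parent n6 fail=5; on 'a' 5→0 → fail=10;  out ∅∪∅=∅
  n12('abd'): parent n11 fail=25; on 'd' 25 → fail=26;  out ∅∪∅=∅
  n18('dbb'): parent n17 fail=25; on 'b' 25→0 → fail=25;  out ∅∪∅=∅
  n22('cee'): parent n21 fail=5; on 'e' 5 → fail=6;  out {4}∪∅={4}
  n24('dce'): parent n23 fail=1; on 'e' 1 → fail=21;  out {5}∪∅={5}
  n27('bde'): parent n26 fail=16; on 'e' 16→0 → fail=5;  out ∅∪∅=∅
  n29('abb'): parent n11 fail=25; on 'b' 25→0 → fail=25;  out {7}∪∅={7}
  n4('cabb'): parent n3 fail=11; on 'b' 11 → fail=29;  out {0}∪{7}={0,7}
  n8('eeab'): parent n7 fail=10; on 'b' 10 → fail=11;  out ∅∪∅=∅
  n13('abdc'): parent n12 fail=26; on 'c' 26→16 → fail=23;  out ∅∪∅=∅
  n19('dbba'): parent n18 fail=25; on 'a' 25→0 → fail=10;  out ∅∪∅=∅
  n28('bdeb'): parent n27 fail=5; on 'b' 5→0 → fail=25;  out {6}∪∅={6}
  n9('eeaba'): parent n8 fail=11; on 'a' 11→25→0 → fail=10;  out {1}∪∅={1}
  n14('abdce'): parent n13 fail=23; on 'e' 23 → fail=24;  out ∅∪{5}={5}
  n20('dbbaa'): parent n19 fail=10; on 'a' 10→0 → fail=10;  out {3}∪∅={3}
  n15('abdceb'): parent n14 fail=24; on 'b' 24→21→5→0 → fail=25;  out {2}∪∅={2}

Text stream:
[0] read 'c'  n0⇒n1
[1] read 'e'  n1⇒n21
[2] read 'e'  n21⇒n22  emit P4@[0:2]
[3] read 'c'  n22⇒n1 ·f
[4] read 'c'  n1⇒n1 ·f
[5] read 'a'  n1⇒n2
[6] read 'b'  n2⇒n3
[7] read 'b'  n3⇒n4  emit P0@[4:7],P7@[5:7]
[8] read 'c'  n4⇒n1 ·f
[9] read 'e'  n1⇒n21
[10] read 'e'  n21⇒n22  emit P4@[8:10]
[11] read 'd'  n22⇒n16 ·f
[12] read 'a'  n16⇒n10 ·f
[13] read 'b'  n10⇒n11
[14] read 'd'  n11⇒n12
[15] read 'c'  n12⇒n13
[16] read 'e'  n13⇒n14  emit P5@[14:16]
[17] read 'b'  n14⇒n15  emit P2@[12:17]
[18] read 'd'  n15⇒n26 ·f
[19] read 'c'  n26⇒n23 ·f
[20] read 'e'  n23⇒n24  emit P5@[18:20]
[21] read 'e'  n24⇒n22 ·f  emit P4@[19:21]
[22] read 'a'  n22⇒n7 ·f
[23] read 'c'  n7⇒n1 ·f
[24] read 'b'  n1⇒n25 ·f
[25] read 'b'  n25⇒n25 ·f
[26] read 'b'  n25⇒n25 ·f
[27] read 'd'  n25⇒n26
[28] read 'b'  n26⇒n17 ·f
[29] read 'b'  n17⇒n18
[30] read 'a'  n18⇒n19
[31] read 'a'  n19⇒n20  emit P3@[27:31]
[32] read 'e'  n20⇒n5 ·f
[33] read 'b'  n5⇒n25 ·f
[34] read 'd'  n25⇒n26
[35] read 'e'  n26⇒n27
[36] read 'b'  n27⇒n28  emit P6@[33:36]
[37] read 'e'  n28⇒n5 ·f
[38] read 'a'  n5⇒n10 ·f
[39] read 'b'  n10⇒n11
[40] read 'd'  n11⇒n12
[41] read 'c'  n12⇒n13
[42] read 'e'  n13⇒n14  emit P5@[40:42]
[43] read 'b'  n14⇒n15  emit P2@[38:43]
[44] read 'e'  n15⇒n5 ·f
[45] read 'e'  n5⇒n6
[46] read 'a'  n6⇒n7
[47] read 'b'  n7⇒n8
[48] read 'a'  n8⇒n9  emit P1@[44:48]
[49] read 'c'  n9⇒n1 ·f
[50] read 'a'  n1⇒n2
[51] read 'b'  n2⇒n3
[52] read 'b'  n3⇒n4  emit P0@[49:52],P7@[50:52]
[53] read 'e'  n4⇒n5 ·f
[54] read 'd'  n5⇒n16 ·f
[55] read 'b'  n16⇒n17
[56] read 'b'  n17⇒n18
[57] read 'a'  n18⇒n19
[58] read 'a'  n19⇒n20  emit P3@[54:58]
[59] read 'a'  n20⇒n10 ·f
[60] read 'd'  n10⇒n16 ·f
[61] read 'b'  n16⇒n17
[62] read 'b'  n17⇒n18
[63] read 'a'  n18⇒n19
[64] read 'a'  n19⇒n20  emit P3@[60:64]
[65] read 'c'  n20⇒n1 ·f
[66] read 'c'  n1⇒n1 ·f
[67] read 'e'  n1⇒n21
[68] read 'e'  n21⇒n22  emit P4@[66:68]
[69] read 'd'  n22⇒n16 ·f
[70] read 'b'  n16⇒n17
[71] read 'b'  n17⇒n18
[72] read 'a'  n18⇒n19
[73] read 'a'  n19⇒n20  emit P3@[69:73]
[74] read 'd'  n20⇒n16 ·f
[75] read 'a'  n16⇒n10 ·f

Matches: [[2,4],[7,0],[7,7],[10,4],[16,5],[17,2],[20,5],[21,4],[31,3],[36,6],[42,5],[43,2],[48,1],[52,0],[52,7],[58,3],[64,3],[68,4],[73,3]]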